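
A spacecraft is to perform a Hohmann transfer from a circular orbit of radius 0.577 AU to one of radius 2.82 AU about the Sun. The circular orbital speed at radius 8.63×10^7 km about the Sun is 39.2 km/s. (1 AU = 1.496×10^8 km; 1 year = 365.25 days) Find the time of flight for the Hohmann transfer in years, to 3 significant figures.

t = 1.11 years

From the circular-orbit relation v² = μ/r at r = 8.63×10^7 km: μ = v²r = (39.2)² × 8.63×10^7 = 1.32612×10^11 km³/s².
In km: r₁ = 0.577 × 1.496×10^8 = 8.63192×10^7 km; r₂ = 2.82 × 1.496×10^8 = 4.21872×10^8 km.
Transfer-ellipse semi-major axis a_t = (r₁ + r₂)/2 = (8.63192×10^7 + 4.21872×10^8)/2 = 2.540956×10^8 km.
Transfer time t = π√(a_t³/μ) = π√((2.540956×10^8)³ / 1.32612×10^11) = 3.494×10^7 s.
Converting: 3.494×10^7 s ÷ 3.15576×10^7 s/year (365.25 × 86400) = 1.11 years.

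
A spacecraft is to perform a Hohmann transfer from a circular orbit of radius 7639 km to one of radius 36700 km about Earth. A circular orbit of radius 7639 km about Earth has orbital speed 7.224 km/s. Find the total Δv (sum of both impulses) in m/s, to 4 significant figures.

From the circular-orbit relation v² = μ/r at r = 7639 km: μ = v²r = (7.224)² × 7639 = 3.98650×10^5 km³/s².
Semi-major axis of the transfer orbit: a_t = (7639 + 36700)/2 = 22169.5 km.
Circular speed at r₁: v₁ = √(μ/r₁) = √(3.98650×10^5/7639) = 7.224 km/s.
Transfer-orbit speed at r₁ (vis-viva): v_p = √[μ(2/r₁ − 1/a_t)] = 9.295 km/s.
First burn Δv₁ = |v_p − v₁| = 2.071 km/s.
At r₂, v₂ = √(μ/r₂) = 3.296 km/s.
Transfer-orbit speed at r₂: v_a = √[μ(2/r₂ − 1/a_t)] = 1.935 km/s.
Second burn Δv₂ = |v₂ − v_a| = 1.361 km/s.
Δv = Δv₁ + Δv₂ = 2.071 + 1.361 = 3.432 km/s.

Δv = 3432 m/s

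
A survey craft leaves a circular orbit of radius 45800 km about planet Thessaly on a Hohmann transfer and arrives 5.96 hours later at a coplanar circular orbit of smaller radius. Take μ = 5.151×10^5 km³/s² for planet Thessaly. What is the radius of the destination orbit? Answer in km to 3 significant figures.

Transfer time t = 5.96 hours = 21456 s, and t = π√(a_t³/μ).
So a_t = (μ t²/π²)^(1/3) = (5.151×10^5 × (21456)² / π²)^(1/3) = 28856 km.
Since a_t = (r₁ + r₂)/2, r₂ = 2a_t − r₁ = 2×28856 − 45800 = 11912 km.

r₂ = 11900 km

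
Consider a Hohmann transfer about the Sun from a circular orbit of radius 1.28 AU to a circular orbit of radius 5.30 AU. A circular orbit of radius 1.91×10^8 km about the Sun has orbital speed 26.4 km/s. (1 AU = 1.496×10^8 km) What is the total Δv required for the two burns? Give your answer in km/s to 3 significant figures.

Δv = 12.0 km/s

From the circular-orbit relation v² = μ/r at r = 1.91×10^8 km: μ = v²r = (26.4)² × 1.91×10^8 = 1.33119×10^11 km³/s².
In km: r₁ = 1.28 × 1.496×10^8 = 1.91488×10^8 km; r₂ = 5.30 × 1.496×10^8 = 7.9288×10^8 km.
The Hohmann ellipse has a_t = (r₁ + r₂)/2 = 4.92184×10^8 km.
At r₁ the circular-orbit speed is v₁ = √(μ/r₁) = 26.366 km/s.
Transfer-orbit speed at r₁ (vis-viva equation): v_p = √[μ(2/r₁ − 1/a_t)] = 33.465 km/s.
First burn Δv₁ = |v_p − v₁| = 7.099 km/s.
Circular speed at r₂: v₂ = √(μ/r₂) = 12.957 km/s.
Transfer-orbit speed at r₂: v_a = √[μ(2/r₂ − 1/a_t)] = 8.0821 km/s.
Second burn Δv₂ = |v₂ − v_a| = 4.875 km/s.
Δv = Δv₁ + Δv₂ = 7.099 + 4.875 = 11.97 km/s.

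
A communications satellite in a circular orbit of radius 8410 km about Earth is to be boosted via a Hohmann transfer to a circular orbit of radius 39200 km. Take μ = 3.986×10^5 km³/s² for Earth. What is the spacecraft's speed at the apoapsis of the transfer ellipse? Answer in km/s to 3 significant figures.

Transfer-ellipse semi-major axis a_t = (r₁ + r₂)/2 = (8410 + 39200)/2 = 23805 km.
The apoapsis of the transfer ellipse is at r = 39200 km.
Applying v² = μ(2/r − 1/a_t): v = 1.895 km/s.

v = 1.90 km/s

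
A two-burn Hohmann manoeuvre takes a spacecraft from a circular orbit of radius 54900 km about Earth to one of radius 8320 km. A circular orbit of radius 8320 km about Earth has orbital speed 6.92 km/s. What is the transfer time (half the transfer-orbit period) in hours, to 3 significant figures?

t = 7.77 hours

From the circular-orbit relation v² = μ/r at r = 8320 km: μ = v²r = (6.92)² × 8320 = 3.98415×10^5 km³/s².
Semi-major axis of the transfer orbit: a_t = (54900 + 8320)/2 = 31610 km.
Half the transfer-orbit period gives t = π√(a_t³/μ) = 27970 s.
Converting: 27970 s ÷ 3600 s/hour = 7.77 hours.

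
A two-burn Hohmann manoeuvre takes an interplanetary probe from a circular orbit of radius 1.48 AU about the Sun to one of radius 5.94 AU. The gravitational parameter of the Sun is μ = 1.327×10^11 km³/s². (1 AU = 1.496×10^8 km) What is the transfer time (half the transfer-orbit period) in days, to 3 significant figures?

t = 1310 days

In km: r₁ = 1.48 × 1.496×10^8 = 2.21408×10^8 km; r₂ = 5.94 × 1.496×10^8 = 8.88624×10^8 km.
The Hohmann ellipse has a_t = (r₁ + r₂)/2 = 5.55016×10^8 km.
Half the transfer-orbit period gives t = π√(a_t³/μ) = 1.128×10^8 s.
Converting: 1.128×10^8 s ÷ 86400 s/day = 1310 days.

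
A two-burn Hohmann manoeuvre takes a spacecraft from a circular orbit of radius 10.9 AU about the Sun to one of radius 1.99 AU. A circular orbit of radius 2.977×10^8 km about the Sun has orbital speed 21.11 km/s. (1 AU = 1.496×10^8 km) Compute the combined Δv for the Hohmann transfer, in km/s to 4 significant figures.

From the circular-orbit relation v² = μ/r at r = 2.977×10^8 km: μ = v²r = (21.11)² × 2.977×10^8 = 1.32665×10^11 km³/s².
In km: r₁ = 10.9 × 1.496×10^8 = 1.63064×10^9 km; r₂ = 1.99 × 1.496×10^8 = 2.97704×10^8 km.
Transfer-ellipse semi-major axis a_t = (r₁ + r₂)/2 = (1.63064×10^9 + 2.97704×10^8)/2 = 9.64172×10^8 km.
Circular speed at r₁: v₁ = √(μ/r₁) = √(1.32665×10^11/1.63064×10^9) = 9.020 km/s.
On the transfer ellipse at r₁, vis-viva equation gives v_a = √[μ(2/r₁ − 1/a_t)] = 5.012 km/s.
First burn Δv₁ = |v_a − v₁| = 4.008 km/s.
Circular speed at r₂: v₂ = √(μ/r₂) = 21.110 km/s.
Transfer-orbit speed at r₂: v_p = √[μ(2/r₂ − 1/a_t)] = 27.453 km/s.
Second burn Δv₂ = |v₂ − v_p| = 6.343 km/s.
Total Δv = Δv₁ + Δv₂ = 10.35 km/s.

Δv = 10.35 km/s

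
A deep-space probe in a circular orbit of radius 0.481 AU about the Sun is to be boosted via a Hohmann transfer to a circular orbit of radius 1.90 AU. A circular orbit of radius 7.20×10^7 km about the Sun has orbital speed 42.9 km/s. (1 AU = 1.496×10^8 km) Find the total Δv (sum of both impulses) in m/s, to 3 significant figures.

Δv = 19200 m/s

From the circular-orbit relation v² = μ/r at r = 7.20×10^7 km: μ = v²r = (42.9)² × 7.20×10^7 = 1.32510×10^11 km³/s².
In km: r₁ = 0.481 × 1.496×10^8 = 7.19576×10^7 km; r₂ = 1.90 × 1.496×10^8 = 2.8424×10^8 km.
The Hohmann ellipse has a_t = (r₁ + r₂)/2 = 1.780988×10^8 km.
Circular speed at r₁: v₁ = √(μ/r₁) = √(1.32510×10^11/7.19576×10^7) = 42.91 km/s.
Transfer-orbit speed at r₁ (vis-viva): v_p = √[μ(2/r₁ − 1/a_t)] = 54.21 km/s.
First burn Δv₁ = |v_p − v₁| = 11.30 km/s.
Circular speed at r₂: v₂ = √(μ/r₂) = 21.591 km/s.
Transfer-orbit speed at r₂: v_a = √[μ(2/r₂ − 1/a_t)] = 13.724 km/s.
Second burn Δv₂ = |v₂ − v_a| = 7.867 km/s.
Total Δv = Δv₁ + Δv₂ = 19.17 km/s.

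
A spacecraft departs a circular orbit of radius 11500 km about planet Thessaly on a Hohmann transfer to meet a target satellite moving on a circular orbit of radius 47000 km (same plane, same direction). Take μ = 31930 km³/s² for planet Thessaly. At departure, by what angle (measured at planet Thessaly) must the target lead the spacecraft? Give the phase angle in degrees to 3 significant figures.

φ = 91.6°

Transfer-ellipse semi-major axis a_t = (r₁ + r₂)/2 = (11500 + 47000)/2 = 29250 km.
Transfer time t = π√(a_t³/μ) = 87951 s.
Target angular speed ω₂ = √(μ/r₂³) = 1.7537×10^-5 rad/s.
Angle swept by the target during transfer: ω₂·t = 1.5424 rad = 88.37°.
The spacecraft traverses 180° on the transfer ellipse, so the target must lead by 180° − 88.37° = 91.6°.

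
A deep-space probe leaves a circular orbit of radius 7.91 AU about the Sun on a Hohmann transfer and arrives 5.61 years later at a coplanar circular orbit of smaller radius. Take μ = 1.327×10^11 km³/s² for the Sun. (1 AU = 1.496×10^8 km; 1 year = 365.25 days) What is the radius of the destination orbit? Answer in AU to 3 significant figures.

r₂ = 2.11 AU

In km: r₁ = 7.91 × 1.496×10^8 = 1.183336×10^9 km.
Transfer time t = 5.61 years × 365.25 × 86400 s = 1.77038136×10^8 s, and t = π√(a_t³/μ).
So a_t = (μ t²/π²)^(1/3) = (1.327×10^11 × (1.77038136×10^8)² / π²)^(1/3) = 7.4972×10^8 km.
Since a_t = (r₁ + r₂)/2, r₂ = 2a_t − r₁ = 2×7.4972×10^8 − 1.183336×10^9 = 3.16104×10^8 km.
In AU: r₂ = 3.16104×10^8 / 1.496×10^8 = 2.11 AU.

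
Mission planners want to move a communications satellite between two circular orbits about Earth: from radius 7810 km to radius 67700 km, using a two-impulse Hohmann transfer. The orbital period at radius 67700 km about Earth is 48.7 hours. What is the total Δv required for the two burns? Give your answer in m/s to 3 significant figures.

Δv = 3740 m/s

From Kepler's third law T² = 4π²r³/μ at r = 67700 km, T = 48.7 hours = 48.7 × 3600 s = 1.7532×10^5 s: μ = 4π²r³/T² = 3.98532×10^5 km³/s².
The Hohmann ellipse has a_t = (r₁ + r₂)/2 = 37755 km.
At r₁ the circular-orbit speed is v₁ = √(μ/r₁) = 7.1434 km/s.
Transfer-orbit speed at r₁ (vis-viva equation): v_p = √[μ(2/r₁ − 1/a_t)] = 9.5656 km/s.
First burn Δv₁ = |v_p − v₁| = 2.422 km/s.
At r₂, v₂ = √(μ/r₂) = 2.4263 km/s.
Transfer-orbit speed at r₂: v_a = √[μ(2/r₂ − 1/a_t)] = 1.1035 km/s.
Second burn Δv₂ = |v₂ − v_a| = 1.323 km/s.
Δv = Δv₁ + Δv₂ = 2.422 + 1.323 = 3.745 km/s.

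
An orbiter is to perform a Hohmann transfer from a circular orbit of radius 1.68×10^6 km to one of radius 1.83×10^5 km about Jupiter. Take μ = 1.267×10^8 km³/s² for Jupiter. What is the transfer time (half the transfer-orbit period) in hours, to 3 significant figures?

The Hohmann ellipse has a_t = (r₁ + r₂)/2 = 9.315×10^5 km.
Transfer time t = π√(a_t³/μ) = π√((9.315×10^5)³ / 1.267×10^8) = 2.509×10^5 s.
Converting: 2.509×10^5 s ÷ 3600 s/hour = 69.7 hours.

t = 69.7 hours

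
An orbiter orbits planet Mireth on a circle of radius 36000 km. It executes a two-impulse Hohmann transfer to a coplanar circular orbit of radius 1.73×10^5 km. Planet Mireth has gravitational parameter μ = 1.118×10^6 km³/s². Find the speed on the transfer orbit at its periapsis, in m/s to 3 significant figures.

v = 7170 m/s

The Hohmann ellipse has a_t = (r₁ + r₂)/2 = 1.045×10^5 km.
At periapsis, r = 36000 km.
From the vis-viva equation, v = √[μ(2/r − 1/a_t)] = 7.170 km/s.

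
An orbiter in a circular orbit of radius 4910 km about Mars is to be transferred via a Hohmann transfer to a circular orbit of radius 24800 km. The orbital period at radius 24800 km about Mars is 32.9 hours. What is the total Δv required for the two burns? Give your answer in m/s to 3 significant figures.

Δv = 1420 m/s

From Kepler's third law T² = 4π²r³/μ at r = 24800 km, T = 32.9 hours = 32.9 × 3600 s = 1.1844×10^5 s: μ = 4π²r³/T² = 42925.8 km³/s².
Semi-major axis of the transfer orbit: a_t = (4910 + 24800)/2 = 14855 km.
Circular speed at r₁: v₁ = √(μ/r₁) = √(42925.8/4910) = 2.9568 km/s.
On the transfer ellipse at r₁, v² = μ(2/r − 1/a) gives v_p = √[μ(2/r₁ − 1/a_t)] = 3.8204 km/s.
First burn Δv₁ = |v_p − v₁| = 0.8636 km/s.
Circular speed at r₂: v₂ = √(μ/r₂) = 1.31563 km/s.
Transfer-orbit speed at r₂: v_a = √[μ(2/r₂ − 1/a_t)] = 0.756376 km/s.
Second burn Δv₂ = |v₂ − v_a| = 0.5593 km/s.
Δv = Δv₁ + Δv₂ = 0.8636 + 0.5593 = 1.423 km/s.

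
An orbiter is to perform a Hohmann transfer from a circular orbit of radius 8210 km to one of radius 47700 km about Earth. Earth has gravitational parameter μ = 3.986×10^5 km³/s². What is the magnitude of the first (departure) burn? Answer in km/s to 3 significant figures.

Δv₁ = 2.13 km/s

Transfer-ellipse semi-major axis a_t = (r₁ + r₂)/2 = (8210 + 47700)/2 = 27955 km.
Circular speed at r = 8210 km: v_c = √(μ/r) = 6.968 km/s.
Vis-viva on the transfer ellipse at r = 8210 km gives v_t = √[μ(2/r − 1/a_t)] = 9.102 km/s.
Δv₁ = |v_t − v_c| = |9.102 − 6.968| = 2.134 km/s.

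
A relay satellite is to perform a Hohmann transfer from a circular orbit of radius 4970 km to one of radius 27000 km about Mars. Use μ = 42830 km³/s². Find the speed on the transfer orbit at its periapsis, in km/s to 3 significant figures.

Semi-major axis of the transfer orbit: a_t = (4970 + 27000)/2 = 15985 km.
At periapsis, r = 4970 km.
From the vis-viva equation, v = √[μ(2/r − 1/a_t)] = 3.815 km/s.

v = 3.82 km/s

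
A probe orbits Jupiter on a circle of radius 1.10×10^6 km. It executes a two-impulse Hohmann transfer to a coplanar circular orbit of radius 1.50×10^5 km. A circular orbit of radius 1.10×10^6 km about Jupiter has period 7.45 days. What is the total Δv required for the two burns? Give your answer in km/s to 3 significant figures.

From Kepler's third law T² = 4π²r³/μ at r = 1.10×10^6 km, T = 7.45 days = 7.45 × 86400 s = 6.4368×10^5 s: μ = 4π²r³/T² = 1.26823×10^8 km³/s².
The Hohmann ellipse has a_t = (r₁ + r₂)/2 = 6.250×10^5 km.
Circular speed at r₁: v₁ = √(μ/r₁) = √(1.26823×10^8/1.100×10^6) = 10.7375 km/s.
On the transfer ellipse at r₁, vis-viva gives v_a = √[μ(2/r₁ − 1/a_t)] = 5.26027 km/s.
First burn Δv₁ = |v_a − v₁| = 5.4772 km/s.
At r₂, v₂ = √(μ/r₂) = 29.0772 km/s.
Transfer-orbit speed at r₂: v_p = √[μ(2/r₂ − 1/a_t)] = 38.5753 km/s.
Second burn Δv₂ = |v₂ − v_p| = 9.4981 km/s.
Total Δv = Δv₁ + Δv₂ = 14.98 km/s.

Δv = 15.0 km/s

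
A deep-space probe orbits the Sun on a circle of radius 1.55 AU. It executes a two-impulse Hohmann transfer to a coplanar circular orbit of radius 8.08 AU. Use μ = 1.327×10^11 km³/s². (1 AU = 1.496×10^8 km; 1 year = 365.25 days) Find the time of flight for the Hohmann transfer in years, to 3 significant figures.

In km: r₁ = 1.55 × 1.496×10^8 = 2.3188×10^8 km; r₂ = 8.08 × 1.496×10^8 = 1.208768×10^9 km.
Transfer-ellipse semi-major axis a_t = (r₁ + r₂)/2 = (2.3188×10^8 + 1.208768×10^9)/2 = 7.20324×10^8 km.
Half the transfer-orbit period gives t = π√(a_t³/μ) = 1.667×10^8 s.
Converting: 1.667×10^8 s ÷ 3.15576×10^7 s/year (365.25 × 86400) = 5.28 years.

t = 5.28 years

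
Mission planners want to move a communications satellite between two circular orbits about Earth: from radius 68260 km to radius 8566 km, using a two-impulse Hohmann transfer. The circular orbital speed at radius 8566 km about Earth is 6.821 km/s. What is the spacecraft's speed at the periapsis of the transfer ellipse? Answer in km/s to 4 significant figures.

From the circular-orbit relation v² = μ/r at r = 8566 km: μ = v²r = (6.821)² × 8566 = 3.98542×10^5 km³/s².
Semi-major axis of the transfer orbit: a_t = (68260 + 8566)/2 = 38413 km.
At periapsis, r = 8566 km.
Vis-viva: v = √[μ(2/r − 1/a_t)] = √[3.98542×10^5 × (2/8566 − 1/38413)] = 9.093 km/s.

v = 9.093 km/s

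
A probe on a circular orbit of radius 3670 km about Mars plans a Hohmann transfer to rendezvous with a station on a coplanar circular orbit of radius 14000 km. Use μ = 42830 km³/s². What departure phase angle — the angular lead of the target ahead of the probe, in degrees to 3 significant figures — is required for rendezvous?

The Hohmann ellipse has a_t = (r₁ + r₂)/2 = 8835 km.
The half-period of the transfer ellipse is t = π√(a_t³/μ) = 12610 s.
The target's mean motion on its circular orbit is ω₂ = √(μ/r₂³) = 1.249×10^-4 rad/s.
Angle swept by the target during transfer: ω₂·t = 1.575 rad = 90.24°.
Arrival is 180° from departure on the ellipse, so φ = 180° − 90.24° = 89.8°.

φ = 89.8°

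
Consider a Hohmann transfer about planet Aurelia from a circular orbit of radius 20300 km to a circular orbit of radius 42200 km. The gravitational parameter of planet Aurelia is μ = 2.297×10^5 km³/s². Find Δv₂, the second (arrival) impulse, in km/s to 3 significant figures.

The Hohmann ellipse has a_t = (r₁ + r₂)/2 = 31250 km.
Circular speed at r = 42200 km: v_c = √(μ/r) = 2.3331 km/s.
Vis-viva on the transfer ellipse at r = 42200 km gives v_t = √[μ(2/r − 1/a_t)] = 1.8804 km/s.
Δv₂ = |v_t − v_c| = |1.8804 − 2.3331| = 0.4527 km/s.

Δv₂ = 0.453 km/s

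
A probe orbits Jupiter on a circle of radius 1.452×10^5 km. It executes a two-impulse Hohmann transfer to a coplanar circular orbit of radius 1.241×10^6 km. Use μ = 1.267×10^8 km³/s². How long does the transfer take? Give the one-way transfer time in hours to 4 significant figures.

Semi-major axis of the transfer orbit: a_t = (1.452×10^5 + 1.241×10^6)/2 = 6.931×10^5 km.
Half the transfer-orbit period gives t = π√(a_t³/μ) = 1.6105×10^5 s.
Converting: 1.6105×10^5 s ÷ 3600 s/hour = 44.74 hours.

t = 44.74 hours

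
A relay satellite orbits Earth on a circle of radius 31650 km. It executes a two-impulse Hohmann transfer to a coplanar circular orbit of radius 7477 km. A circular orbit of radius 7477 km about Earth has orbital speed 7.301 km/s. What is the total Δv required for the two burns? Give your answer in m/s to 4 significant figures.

Δv = 3340 m/s

From the circular-orbit relation v² = μ/r at r = 7477 km: μ = v²r = (7.301)² × 7477 = 3.98559×10^5 km³/s².
Transfer-ellipse semi-major axis a_t = (r₁ + r₂)/2 = (31650 + 7477)/2 = 19563.5 km.
Circular speed at r₁: v₁ = √(μ/r₁) = √(3.98559×10^5/31650) = 3.549 km/s.
On the transfer ellipse at r₁, v² = μ(2/r − 1/a) gives v_a = √[μ(2/r₁ − 1/a_t)] = 2.194 km/s.
First burn Δv₁ = |v_a − v₁| = 1.355 km/s.
Circular speed at r₂: v₂ = √(μ/r₂) = 7.301 km/s.
Transfer-orbit speed at r₂: v_p = √[μ(2/r₂ − 1/a_t)] = 9.286 km/s.
Second burn Δv₂ = |v₂ − v_p| = 1.985 km/s.
Total Δv = Δv₁ + Δv₂ = 3.340 km/s.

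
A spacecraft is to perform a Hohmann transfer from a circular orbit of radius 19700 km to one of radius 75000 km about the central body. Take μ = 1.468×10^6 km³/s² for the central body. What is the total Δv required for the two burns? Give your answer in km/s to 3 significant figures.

Transfer-ellipse semi-major axis a_t = (r₁ + r₂)/2 = (19700 + 75000)/2 = 47350 km.
Circular speed at r₁: v₁ = √(μ/r₁) = √(1.468×10^6/19700) = 8.6324 km/s.
Transfer-orbit speed at r₁ (vis-viva): v_p = √[μ(2/r₁ − 1/a_t)] = 10.864 km/s.
First burn Δv₁ = |v_p − v₁| = 2.232 km/s.
At r₂, v₂ = √(μ/r₂) = 4.424 km/s.
Transfer-orbit speed at r₂: v_a = √[μ(2/r₂ − 1/a_t)] = 2.854 km/s.
Second burn Δv₂ = |v₂ − v_a| = 1.570 km/s.
Total Δv = Δv₁ + Δv₂ = 3.802 km/s.

Δv = 3.80 km/s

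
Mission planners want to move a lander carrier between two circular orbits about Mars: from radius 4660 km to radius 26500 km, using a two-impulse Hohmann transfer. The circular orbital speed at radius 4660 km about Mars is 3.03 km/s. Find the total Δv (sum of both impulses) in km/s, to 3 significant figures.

From the circular-orbit relation v² = μ/r at r = 4660 km: μ = v²r = (3.03)² × 4660 = 42783.0 km³/s².
Semi-major axis of the transfer orbit: a_t = (4660 + 26500)/2 = 15580 km.
At r₁ the circular-orbit speed is v₁ = √(μ/r₁) = 3.0300 km/s.
Transfer-orbit speed at r₁ (vis-viva equation): v_p = √[μ(2/r₁ − 1/a_t)] = 3.9517 km/s.
First burn Δv₁ = |v_p − v₁| = 0.9217 km/s.
At r₂, v₂ = √(μ/r₂) = 1.2706 km/s.
Transfer-orbit speed at r₂: v_a = √[μ(2/r₂ − 1/a_t)] = 0.69490 km/s.
Second burn Δv₂ = |v₂ − v_a| = 0.5757 km/s.
Δv = Δv₁ + Δv₂ = 0.9217 + 0.5757 = 1.497 km/s.

Δv = 1.50 km/s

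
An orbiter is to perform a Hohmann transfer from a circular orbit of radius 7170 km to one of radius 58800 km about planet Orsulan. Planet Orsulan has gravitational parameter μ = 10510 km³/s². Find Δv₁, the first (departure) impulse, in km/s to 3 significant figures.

Δv₁ = 0.406 km/s

The Hohmann ellipse has a_t = (r₁ + r₂)/2 = 32985 km.
On the circular orbit at r = 7170 km, v_c = √(μ/r) = 1.2107 km/s.
Vis-viva on the transfer ellipse at r = 7170 km gives v_t = √[μ(2/r − 1/a_t)] = 1.6165 km/s.
Δv₁ = |v_t − v_c| = |1.6165 − 1.2107| = 0.4058 km/s.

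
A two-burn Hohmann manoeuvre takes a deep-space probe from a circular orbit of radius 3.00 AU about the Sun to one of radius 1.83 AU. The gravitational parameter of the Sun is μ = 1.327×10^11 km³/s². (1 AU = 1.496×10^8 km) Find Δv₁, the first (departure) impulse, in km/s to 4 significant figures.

In km: r₁ = 3.00 × 1.496×10^8 = 4.488×10^8 km; r₂ = 1.83 × 1.496×10^8 = 2.73768×10^8 km.
The Hohmann ellipse has a_t = (r₁ + r₂)/2 = 3.61284×10^8 km.
On the circular orbit at r = 4.488×10^8 km, v_c = √(μ/r) = 17.195 km/s.
Transfer-orbit speed at the same r (vis-viva, a = a_t): v_t = √[μ(2/r − 1/a_t)] = 14.968 km/s.
Δv₁ = |v_t − v_c| = |14.968 − 17.195| = 2.227 km/s.

Δv₁ = 2.227 km/s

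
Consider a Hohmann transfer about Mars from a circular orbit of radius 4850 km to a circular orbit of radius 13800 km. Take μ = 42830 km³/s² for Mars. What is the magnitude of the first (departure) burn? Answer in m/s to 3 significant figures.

Δv₁ = 643 m/s

Semi-major axis of the transfer orbit: a_t = (4850 + 13800)/2 = 9325 km.
Circular speed at r = 4850 km: v_c = √(μ/r) = 2.9717 km/s.
Transfer-orbit speed at the same r (vis-viva, a = a_t): v_t = √[μ(2/r − 1/a_t)] = 3.6151 km/s.
Δv₁ = |v_t − v_c| = |3.6151 − 2.9717| = 0.6434 km/s.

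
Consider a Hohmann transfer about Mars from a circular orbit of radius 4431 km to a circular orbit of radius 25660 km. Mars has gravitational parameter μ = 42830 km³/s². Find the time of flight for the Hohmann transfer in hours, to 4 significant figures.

Transfer-ellipse semi-major axis a_t = (r₁ + r₂)/2 = (4431 + 25660)/2 = 15045.5 km.
Half the transfer-orbit period gives t = π√(a_t³/μ) = 28015 s.
Converting: 28015 s ÷ 3600 s/hour = 7.782 hours.

t = 7.782 hours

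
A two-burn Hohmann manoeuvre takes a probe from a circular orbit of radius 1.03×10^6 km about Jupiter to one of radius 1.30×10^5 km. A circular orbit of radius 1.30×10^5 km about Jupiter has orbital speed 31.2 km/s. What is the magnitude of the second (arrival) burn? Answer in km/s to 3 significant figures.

Δv₂ = 10.4 km/s

From the circular-orbit relation v² = μ/r at r = 1.30×10^5 km: μ = v²r = (31.2)² × 1.30×10^5 = 1.26547×10^8 km³/s².
Semi-major axis of the transfer orbit: a_t = (1.030×10^6 + 1.300×10^5)/2 = 5.800×10^5 km.
Circular speed at r = 1.300×10^5 km: v_c = √(μ/r) = 31.20 km/s.
Transfer-orbit speed at the same r (vis-viva, a = a_t): v_t = √[μ(2/r − 1/a_t)] = 41.58 km/s.
Δv₂ = |v_t − v_c| = |41.58 − 31.20| = 10.38 km/s.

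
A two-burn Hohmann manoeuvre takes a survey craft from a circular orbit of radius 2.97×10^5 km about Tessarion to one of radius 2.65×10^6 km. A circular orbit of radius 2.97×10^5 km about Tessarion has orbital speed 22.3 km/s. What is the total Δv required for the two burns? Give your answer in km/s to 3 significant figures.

From the circular-orbit relation v² = μ/r at r = 2.97×10^5 km: μ = v²r = (22.3)² × 2.97×10^5 = 1.47695×10^8 km³/s².
The Hohmann ellipse has a_t = (r₁ + r₂)/2 = 1.4735×10^6 km.
Circular speed at r₁: v₁ = √(μ/r₁) = √(1.47695×10^8/2.970×10^5) = 22.300 km/s.
On the transfer ellipse at r₁, vis-viva equation gives v_p = √[μ(2/r₁ − 1/a_t)] = 29.906 km/s.
First burn Δv₁ = |v_p − v₁| = 7.606 km/s.
At r₂, v₂ = √(μ/r₂) = 7.466 km/s.
Transfer-orbit speed at r₂: v_a = √[μ(2/r₂ − 1/a_t)] = 3.352 km/s.
Second burn Δv₂ = |v₂ − v_a| = 4.114 km/s.
Δv = Δv₁ + Δv₂ = 7.606 + 4.114 = 11.72 km/s.

Δv = 11.7 km/s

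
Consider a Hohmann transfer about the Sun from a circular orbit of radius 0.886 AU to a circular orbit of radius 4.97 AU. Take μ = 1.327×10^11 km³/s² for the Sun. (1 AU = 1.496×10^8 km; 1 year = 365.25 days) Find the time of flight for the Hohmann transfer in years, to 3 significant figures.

In km: r₁ = 0.886 × 1.496×10^8 = 1.325456×10^8 km; r₂ = 4.97 × 1.496×10^8 = 7.43512×10^8 km.
Transfer-ellipse semi-major axis a_t = (r₁ + r₂)/2 = (1.325456×10^8 + 7.43512×10^8)/2 = 4.380288×10^8 km.
By Kepler's third law the transfer-orbit period is T = 2π√(a_t³/μ), so t = T/2 = 7.906×10^7 s.
Converting: 7.906×10^7 s ÷ 3.15576×10^7 s/year (365.25 × 86400) = 2.51 years.

t = 2.51 years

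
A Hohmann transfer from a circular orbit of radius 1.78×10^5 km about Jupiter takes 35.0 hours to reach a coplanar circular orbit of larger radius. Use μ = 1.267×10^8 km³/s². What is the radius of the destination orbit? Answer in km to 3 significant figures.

r₂ = 9.99×10^5 km

Transfer time t = 35.0 hours = 1.260×10^5 s, and t = π√(a_t³/μ).
So a_t = (μ t²/π²)^(1/3) = (1.267×10^8 × (1.260×10^5)² / π²)^(1/3) = 5.8849×10^5 km.
Since a_t = (r₁ + r₂)/2, r₂ = 2a_t − r₁ = 2×5.8849×10^5 − 1.780×10^5 = 9.9898×10^5 km.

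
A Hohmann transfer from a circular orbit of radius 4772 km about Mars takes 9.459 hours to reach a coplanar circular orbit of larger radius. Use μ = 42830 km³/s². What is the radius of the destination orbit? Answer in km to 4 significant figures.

r₂ = 29500 km

Transfer time t = 9.459 hours = 34052.4 s, and t = π√(a_t³/μ).
So a_t = (μ t²/π²)^(1/3) = (42830 × (34052.4)² / π²)^(1/3) = 17136 km.
Since a_t = (r₁ + r₂)/2, r₂ = 2a_t − r₁ = 2×17136 − 4772 = 29500 km.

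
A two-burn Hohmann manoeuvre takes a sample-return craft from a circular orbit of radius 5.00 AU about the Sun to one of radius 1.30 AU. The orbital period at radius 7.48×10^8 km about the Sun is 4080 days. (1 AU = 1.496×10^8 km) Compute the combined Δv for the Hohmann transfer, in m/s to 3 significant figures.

From Kepler's third law T² = 4π²r³/μ at r = 7.48×10^8 km, T = 4080 days = 4080 × 86400 s = 3.52512×10^8 s: μ = 4π²r³/T² = 1.32959×10^11 km³/s².
In km: r₁ = 5.00 × 1.496×10^8 = 7.480×10^8 km; r₂ = 1.30 × 1.496×10^8 = 1.9448×10^8 km.
Transfer-ellipse semi-major axis a_t = (r₁ + r₂)/2 = (7.480×10^8 + 1.9448×10^8)/2 = 4.7124×10^8 km.
At r₁ the circular-orbit speed is v₁ = √(μ/r₁) = 13.332 km/s.
On the transfer ellipse at r₁, v² = μ(2/r − 1/a) gives v_a = √[μ(2/r₁ − 1/a_t)] = 8.5649 km/s.
First burn Δv₁ = |v_a − v₁| = 4.767 km/s.
Circular speed at r₂: v₂ = √(μ/r₂) = 26.147 km/s.
Transfer-orbit speed at r₂: v_p = √[μ(2/r₂ − 1/a_t)] = 32.942 km/s.
Second burn Δv₂ = |v₂ − v_p| = 6.795 km/s.
Total Δv = Δv₁ + Δv₂ = 11.56 km/s.

Δv = 11600 m/s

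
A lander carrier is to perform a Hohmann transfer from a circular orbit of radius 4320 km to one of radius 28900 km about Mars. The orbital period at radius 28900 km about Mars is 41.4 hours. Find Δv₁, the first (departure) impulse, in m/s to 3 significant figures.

From Kepler's third law T² = 4π²r³/μ at r = 28900 km, T = 41.4 hours = 41.4 × 3600 s = 1.4904×10^5 s: μ = 4π²r³/T² = 42899.0 km³/s².
Transfer-ellipse semi-major axis a_t = (r₁ + r₂)/2 = (4320 + 28900)/2 = 16610 km.
On the circular orbit at r = 4320 km, v_c = √(μ/r) = 3.15124 km/s.
Transfer-orbit speed at the same r (vis-viva, a = a_t): v_t = √[μ(2/r − 1/a_t)] = 4.15667 km/s.
Δv₁ = |v_t − v_c| = |4.15667 − 3.15124| = 1.005 km/s.

Δv₁ = 1010 m/s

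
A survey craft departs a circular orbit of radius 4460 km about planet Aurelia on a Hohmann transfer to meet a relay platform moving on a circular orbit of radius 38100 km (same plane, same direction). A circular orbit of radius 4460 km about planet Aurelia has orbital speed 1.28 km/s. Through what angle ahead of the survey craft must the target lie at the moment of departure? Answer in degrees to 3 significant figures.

φ = 105°

From the circular-orbit relation v² = μ/r at r = 4460 km: μ = v²r = (1.28)² × 4460 = 7307.26 km³/s².
Semi-major axis of the transfer orbit: a_t = (4460 + 38100)/2 = 21280 km.
Transfer time t = π√(a_t³/μ) = 1.1409×10^5 s.
The target's mean motion on its circular orbit is ω₂ = √(μ/r₂³) = 1.1494×10^-5 rad/s.
Angle swept by the target during transfer: ω₂·t = 1.3114 rad = 75.14°.
The survey craft traverses 180° on the transfer ellipse, so the target must lead by 180° − 75.14° = 105°.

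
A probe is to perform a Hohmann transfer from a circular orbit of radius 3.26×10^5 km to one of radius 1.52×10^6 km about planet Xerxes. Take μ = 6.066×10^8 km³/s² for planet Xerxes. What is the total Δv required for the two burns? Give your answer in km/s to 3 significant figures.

Semi-major axis of the transfer orbit: a_t = (3.260×10^5 + 1.520×10^6)/2 = 9.230×10^5 km.
Circular speed at r₁: v₁ = √(μ/r₁) = √(6.066×10^8/3.260×10^5) = 43.14 km/s.
Transfer-orbit speed at r₁ (vis-viva equation): v_p = √[μ(2/r₁ − 1/a_t)] = 55.36 km/s.
First burn Δv₁ = |v_p − v₁| = 12.220 km/s.
Circular speed at r₂: v₂ = √(μ/r₂) = 19.9770 km/s.
Transfer-orbit speed at r₂: v_a = √[μ(2/r₂ − 1/a_t)] = 11.8724 km/s.
Second burn Δv₂ = |v₂ − v_a| = 8.1046 km/s.
Total Δv = Δv₁ + Δv₂ = 20.32 km/s.

Δv = 20.3 km/s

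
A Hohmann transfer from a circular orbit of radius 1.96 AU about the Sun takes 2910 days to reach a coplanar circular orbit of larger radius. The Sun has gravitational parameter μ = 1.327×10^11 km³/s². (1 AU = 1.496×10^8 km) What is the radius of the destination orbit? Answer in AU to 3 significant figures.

r₂ = 10.7 AU

In km: r₁ = 1.96 × 1.496×10^8 = 2.93216×10^8 km.
Transfer time t = 2910 days = 2.51424×10^8 s, and t = π√(a_t³/μ).
So a_t = (μ t²/π²)^(1/3) = (1.327×10^11 × (2.51424×10^8)² / π²)^(1/3) = 9.4724×10^8 km.
Since a_t = (r₁ + r₂)/2, r₂ = 2a_t − r₁ = 2×9.4724×10^8 − 2.93216×10^8 = 1.601264×10^9 km.
In AU: r₂ = 1.601264×10^9 / 1.496×10^8 = 10.7 AU.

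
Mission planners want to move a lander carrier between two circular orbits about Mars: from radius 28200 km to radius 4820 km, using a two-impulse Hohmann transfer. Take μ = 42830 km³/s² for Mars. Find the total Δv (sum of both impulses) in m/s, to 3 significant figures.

Transfer-ellipse semi-major axis a_t = (r₁ + r₂)/2 = (28200 + 4820)/2 = 16510 km.
Circular speed at r₁: v₁ = √(μ/r₁) = √(42830/28200) = 1.2324 km/s.
On the transfer ellipse at r₁, vis-viva equation gives v_a = √[μ(2/r₁ − 1/a_t)] = 0.66589 km/s.
First burn Δv₁ = |v_a − v₁| = 0.5665 km/s.
At r₂, v₂ = √(μ/r₂) = 2.9809 km/s.
Transfer-orbit speed at r₂: v_p = √[μ(2/r₂ − 1/a_t)] = 3.8958 km/s.
Second burn Δv₂ = |v₂ − v_p| = 0.9149 km/s.
Δv = Δv₁ + Δv₂ = 0.5665 + 0.9149 = 1.481 km/s.

Δv = 1480 m/s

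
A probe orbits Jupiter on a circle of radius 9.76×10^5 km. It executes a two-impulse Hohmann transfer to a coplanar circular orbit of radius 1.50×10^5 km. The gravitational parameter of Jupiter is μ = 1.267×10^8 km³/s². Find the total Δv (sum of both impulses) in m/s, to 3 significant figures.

Δv = 14700 m/s

The Hohmann ellipse has a_t = (r₁ + r₂)/2 = 5.630×10^5 km.
Circular speed at r₁: v₁ = √(μ/r₁) = √(1.267×10^8/9.760×10^5) = 11.394 km/s.
Transfer-orbit speed at r₁ (v² = μ(2/r − 1/a)): v_a = √[μ(2/r₁ − 1/a_t)] = 5.8810 km/s.
First burn Δv₁ = |v_a − v₁| = 5.513 km/s.
Circular speed at r₂: v₂ = √(μ/r₂) = 29.063 km/s.
Transfer-orbit speed at r₂: v_p = √[μ(2/r₂ − 1/a_t)] = 38.266 km/s.
Second burn Δv₂ = |v₂ − v_p| = 9.203 km/s.
Δv = Δv₁ + Δv₂ = 5.513 + 9.203 = 14.72 km/s.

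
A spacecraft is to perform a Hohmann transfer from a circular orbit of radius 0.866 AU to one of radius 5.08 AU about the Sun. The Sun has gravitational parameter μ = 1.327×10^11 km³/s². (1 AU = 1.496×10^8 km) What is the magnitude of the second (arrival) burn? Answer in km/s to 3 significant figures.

In km: r₁ = 0.866 × 1.496×10^8 = 1.295536×10^8 km; r₂ = 5.08 × 1.496×10^8 = 7.59968×10^8 km.
The Hohmann ellipse has a_t = (r₁ + r₂)/2 = 4.447608×10^8 km.
Circular speed at r = 7.59968×10^8 km: v_c = √(μ/r) = 13.214 km/s.
Vis-viva on the transfer ellipse at r = 7.59968×10^8 km gives v_t = √[μ(2/r − 1/a_t)] = 7.1318 km/s.
Δv₂ = |v_t − v_c| = |7.1318 − 13.214| = 6.082 km/s.

Δv₂ = 6.08 km/s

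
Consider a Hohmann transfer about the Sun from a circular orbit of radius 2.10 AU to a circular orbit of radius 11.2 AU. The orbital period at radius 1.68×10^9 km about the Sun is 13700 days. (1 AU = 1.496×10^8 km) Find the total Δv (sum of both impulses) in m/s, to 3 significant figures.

Δv = 10100 m/s

From Kepler's third law T² = 4π²r³/μ at r = 1.68×10^9 km, T = 13700 days = 13700 × 86400 s = 1.18368×10^9 s: μ = 4π²r³/T² = 1.33604×10^11 km³/s².
In km: r₁ = 2.10 × 1.496×10^8 = 3.1416×10^8 km; r₂ = 11.2 × 1.496×10^8 = 1.67552×10^9 km.
The Hohmann ellipse has a_t = (r₁ + r₂)/2 = 9.9484×10^8 km.
At r₁ the circular-orbit speed is v₁ = √(μ/r₁) = 20.622 km/s.
On the transfer ellipse at r₁, v² = μ(2/r − 1/a) gives v_p = √[μ(2/r₁ − 1/a_t)] = 26.763 km/s.
First burn Δv₁ = |v_p − v₁| = 6.141 km/s.
Circular speed at r₂: v₂ = √(μ/r₂) = 8.930 km/s.
Transfer-orbit speed at r₂: v_a = √[μ(2/r₂ − 1/a_t)] = 5.018 km/s.
Second burn Δv₂ = |v₂ − v_a| = 3.912 km/s.
Δv = Δv₁ + Δv₂ = 6.141 + 3.912 = 10.05 km/s.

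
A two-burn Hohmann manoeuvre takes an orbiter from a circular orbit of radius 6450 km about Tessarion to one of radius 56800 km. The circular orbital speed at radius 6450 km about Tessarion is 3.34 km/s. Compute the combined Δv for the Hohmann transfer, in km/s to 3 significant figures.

From the circular-orbit relation v² = μ/r at r = 6450 km: μ = v²r = (3.34)² × 6450 = 71953.6 km³/s².
The Hohmann ellipse has a_t = (r₁ + r₂)/2 = 31625 km.
Circular speed at r₁: v₁ = √(μ/r₁) = √(71953.6/6450) = 3.340 km/s.
On the transfer ellipse at r₁, vis-viva gives v_p = √[μ(2/r₁ − 1/a_t)] = 4.476 km/s.
First burn Δv₁ = |v_p − v₁| = 1.136 km/s.
At r₂, v₂ = √(μ/r₂) = 1.1255 km/s.
Transfer-orbit speed at r₂: v_a = √[μ(2/r₂ − 1/a_t)] = 0.50830 km/s.
Second burn Δv₂ = |v₂ − v_a| = 0.6172 km/s.
Total Δv = Δv₁ + Δv₂ = 1.753 km/s.

Δv = 1.75 km/s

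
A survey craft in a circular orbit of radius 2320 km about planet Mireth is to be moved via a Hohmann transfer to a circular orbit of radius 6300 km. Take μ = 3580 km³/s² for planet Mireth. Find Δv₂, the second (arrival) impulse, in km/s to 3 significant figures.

Δv₂ = 0.201 km/s

Transfer-ellipse semi-major axis a_t = (r₁ + r₂)/2 = (2320 + 6300)/2 = 4310 km.
Circular speed at r = 6300 km: v_c = √(μ/r) = 0.75383 km/s.
Vis-viva on the transfer ellipse at r = 6300 km gives v_t = √[μ(2/r − 1/a_t)] = 0.55307 km/s.
Δv₂ = |v_t − v_c| = |0.55307 − 0.75383| = 0.2008 km/s.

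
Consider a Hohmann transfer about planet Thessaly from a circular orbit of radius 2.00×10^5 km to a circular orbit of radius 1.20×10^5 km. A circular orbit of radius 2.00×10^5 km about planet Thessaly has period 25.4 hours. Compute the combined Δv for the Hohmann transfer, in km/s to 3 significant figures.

Δv = 3.94 km/s

From Kepler's third law T² = 4π²r³/μ at r = 2.00×10^5 km, T = 25.4 hours = 25.4 × 3600 s = 91440 s: μ = 4π²r³/T² = 3.77726×10^7 km³/s².
The Hohmann ellipse has a_t = (r₁ + r₂)/2 = 1.600×10^5 km.
Circular speed at r₁: v₁ = √(μ/r₁) = √(3.77726×10^7/2.000×10^5) = 13.743 km/s.
Transfer-orbit speed at r₁ (vis-viva equation): v_a = √[μ(2/r₁ − 1/a_t)] = 11.902 km/s.
First burn Δv₁ = |v_a − v₁| = 1.841 km/s.
Circular speed at r₂: v₂ = √(μ/r₂) = 17.742 km/s.
Transfer-orbit speed at r₂: v_p = √[μ(2/r₂ − 1/a_t)] = 19.836 km/s.
Second burn Δv₂ = |v₂ − v_p| = 2.094 km/s.
Δv = Δv₁ + Δv₂ = 1.841 + 2.094 = 3.935 km/s.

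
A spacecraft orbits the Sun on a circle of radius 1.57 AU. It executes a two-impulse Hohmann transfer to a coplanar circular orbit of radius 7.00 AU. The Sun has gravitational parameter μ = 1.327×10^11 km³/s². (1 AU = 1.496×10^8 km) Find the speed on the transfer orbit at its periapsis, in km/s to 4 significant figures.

In km: r₁ = 1.57 × 1.496×10^8 = 2.34872×10^8 km; r₂ = 7.00 × 1.496×10^8 = 1.0472×10^9 km.
Semi-major axis of the transfer orbit: a_t = (2.34872×10^8 + 1.0472×10^9)/2 = 6.41036×10^8 km.
At periapsis, r = 2.34872×10^8 km.
Vis-viva: v = √[μ(2/r − 1/a_t)] = √[1.327×10^11 × (2/2.34872×10^8 − 1/6.41036×10^8)] = 30.38 km/s.

v = 30.38 km/s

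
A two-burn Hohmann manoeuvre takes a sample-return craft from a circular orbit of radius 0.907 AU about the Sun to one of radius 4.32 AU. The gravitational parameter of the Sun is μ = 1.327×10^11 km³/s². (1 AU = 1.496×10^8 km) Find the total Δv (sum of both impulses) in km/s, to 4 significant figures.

Δv = 14.82 km/s

In km: r₁ = 0.907 × 1.496×10^8 = 1.356872×10^8 km; r₂ = 4.32 × 1.496×10^8 = 6.46272×10^8 km.
Semi-major axis of the transfer orbit: a_t = (1.356872×10^8 + 6.46272×10^8)/2 = 3.909796×10^8 km.
At r₁ the circular-orbit speed is v₁ = √(μ/r₁) = 31.273 km/s.
On the transfer ellipse at r₁, vis-viva equation gives v_p = √[μ(2/r₁ − 1/a_t)] = 40.207 km/s.
First burn Δv₁ = |v_p − v₁| = 8.934 km/s.
Circular speed at r₂: v₂ = √(μ/r₂) = 14.33 km/s.
Transfer-orbit speed at r₂: v_a = √[μ(2/r₂ − 1/a_t)] = 8.442 km/s.
Second burn Δv₂ = |v₂ − v_a| = 5.888 km/s.
Total Δv = Δv₁ + Δv₂ = 14.82 km/s.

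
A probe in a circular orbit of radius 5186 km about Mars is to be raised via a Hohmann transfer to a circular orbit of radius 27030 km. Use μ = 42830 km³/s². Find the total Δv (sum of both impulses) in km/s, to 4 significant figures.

Δv = 1.393 km/s

Transfer-ellipse semi-major axis a_t = (r₁ + r₂)/2 = (5186 + 27030)/2 = 16108 km.
Circular speed at r₁: v₁ = √(μ/r₁) = √(42830/5186) = 2.8738 km/s.
Transfer-orbit speed at r₁ (v² = μ(2/r − 1/a)): v_p = √[μ(2/r₁ − 1/a_t)] = 3.7227 km/s.
First burn Δv₁ = |v_p − v₁| = 0.8489 km/s.
Circular speed at r₂: v₂ = √(μ/r₂) = 1.25878 km/s.
Transfer-orbit speed at r₂: v_a = √[μ(2/r₂ − 1/a_t)] = 0.714244 km/s.
Second burn Δv₂ = |v₂ − v_a| = 0.5445 km/s.
Total Δv = Δv₁ + Δv₂ = 1.393 km/s.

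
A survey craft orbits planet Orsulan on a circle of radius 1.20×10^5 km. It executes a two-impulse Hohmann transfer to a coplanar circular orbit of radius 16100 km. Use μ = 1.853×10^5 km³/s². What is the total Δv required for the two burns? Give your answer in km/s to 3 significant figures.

Δv = 1.75 km/s

The Hohmann ellipse has a_t = (r₁ + r₂)/2 = 68050 km.
At r₁ the circular-orbit speed is v₁ = √(μ/r₁) = 1.2426 km/s.
On the transfer ellipse at r₁, vis-viva equation gives v_a = √[μ(2/r₁ − 1/a_t)] = 0.60443 km/s.
First burn Δv₁ = |v_a − v₁| = 0.6382 km/s.
At r₂, v₂ = √(μ/r₂) = 3.3925 km/s.
Transfer-orbit speed at r₂: v_p = √[μ(2/r₂ − 1/a_t)] = 4.5051 km/s.
Second burn Δv₂ = |v₂ − v_p| = 1.113 km/s.
Δv = Δv₁ + Δv₂ = 0.6382 + 1.113 = 1.751 km/s.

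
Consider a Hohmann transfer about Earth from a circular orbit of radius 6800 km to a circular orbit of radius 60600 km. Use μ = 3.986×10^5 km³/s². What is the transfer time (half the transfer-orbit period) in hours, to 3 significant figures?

t = 8.55 hours

The Hohmann ellipse has a_t = (r₁ + r₂)/2 = 33700 km.
Half the transfer-orbit period gives t = π√(a_t³/μ) = 30780 s.
Converting: 30780 s ÷ 3600 s/hour = 8.55 hours.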